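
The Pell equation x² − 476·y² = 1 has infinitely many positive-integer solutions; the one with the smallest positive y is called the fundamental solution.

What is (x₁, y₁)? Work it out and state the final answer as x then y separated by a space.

28799 1320

√476 → a₀=21, period (1,4,2,10,2,4,1,42); ℓ=8 even so k=7
a_0=21:  p_0=21·1+0=21,  q_0=21·0+1=1
…
a_2=4:  p_2=4·22+21=109,  q_2=4·1+1=5
…
a_4=10:  p_4=10·240+109=2509,  q_4=10·11+5=115
a_5=2:  p_5=2·2509+240=5258,  q_5=2·115+11=241
a_6=4:  p_6=4·5258+2509=23541,  q_6=4·241+115=1079
a_7=1:  p_7=1·23541+5258=28799,  q_7=1·1079+241=1320
fundamental: x₁=28799, y₁=1320  (since 829382401 − 476·1742400 = 1)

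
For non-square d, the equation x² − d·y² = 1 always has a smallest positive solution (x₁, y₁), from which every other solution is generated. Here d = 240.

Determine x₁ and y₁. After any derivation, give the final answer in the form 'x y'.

[15; 2,30] for √240; ℓ=2 ⇒ convergent index 1
k=0  a_k=15  p_k/q_k = 15/1
k=1  a_k=2  p_k/q_k = 31/2
→ (31, 2).  Check: 31²=961, 240·2²=960, difference 1.

31 2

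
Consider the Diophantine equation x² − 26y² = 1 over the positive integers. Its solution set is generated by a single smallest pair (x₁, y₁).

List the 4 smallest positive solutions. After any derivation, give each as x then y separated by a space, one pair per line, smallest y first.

[5; 10] for √26; ℓ=1 ⇒ convergent index 1
i=0: a=5 ⇒ p=5, q=1
i=1: a=10 ⇒ p=51, q=10
(x₁, y₁) = (51, 10);  51² − 26·10² = 1 ✓
k=2:  x_2 = 51·51+26·10·10 = 5201,  y_2 = 51·10+10·51 = 1020
k=3:  x_3 = 51·5201+26·10·1020 = 530451,  y_3 = 51·1020+10·5201 = 104030
k=4:  x_4 = 51·530451+26·10·104030 = 54100801,  y_4 = 51·104030+10·530451 = 10610040

51 10
5201 1020
530451 104030
54100801 10610040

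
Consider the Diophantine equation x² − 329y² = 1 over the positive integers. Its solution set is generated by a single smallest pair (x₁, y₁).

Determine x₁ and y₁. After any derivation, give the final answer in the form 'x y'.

√329 = [18; 7,4,2,1,1,4,1,1,2,4,7,36, …], period ℓ=12 (even) → k=11
step 0: (18, 1)  from 18·(1,0) + (0,1)
…
step 2: (526, 29)  from 4·(127,7) + (18,1)
…
step 4: (1705, 94)  from 1·(1179,65) + (526,29)
step 5: (2884, 159)  from 1·(1705,94) + (1179,65)
step 6: (13241, 730)  from 4·(2884,159) + (1705,94)
…
step 10: (328794, 18127)  from 4·(74857,4127) + (29366,1619)
step 11: (2376415, 131016)  from 7·(328794,18127) + (74857,4127)
(x₁, y₁) = (2376415, 131016);  2376415² − 329·131016² = 1 ✓

2376415 131016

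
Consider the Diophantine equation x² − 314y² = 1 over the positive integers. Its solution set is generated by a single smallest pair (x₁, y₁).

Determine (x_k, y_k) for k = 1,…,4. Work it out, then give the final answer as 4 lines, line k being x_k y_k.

392499 22150
308110930001 17387705700
241866463828532499 13649314199066450
189864690372162243720001 10714684347621377411400

√314 → a₀=17, period (1,2,1,1,2,1,34); ℓ=7 odd so k=13
step 0: (17, 1)  from 17·(1,0) + (0,1)
step 1: (18, 1)  from 1·(17,1) + (1,0)
step 2: (53, 3)  from 2·(18,1) + (17,1)
…
step 8: (15824, 893)  from 1·(15381,868) + (443,25)
…
step 12: (282617, 15949)  from 2·(109882,6201) + (62853,3547)
step 13: (392499, 22150)  from 1·(282617,15949) + (109882,6201)
fundamental: x₁=392499, y₁=22150  (since 154055465001 − 314·490622500 = 1)
(392499+22150√314)^2 = 308110930001 + 17387705700√314
(392499+22150√314)^3 = 241866463828532499 + 13649314199066450√314
(392499+22150√314)^4 = 189864690372162243720001 + 10714684347621377411400√314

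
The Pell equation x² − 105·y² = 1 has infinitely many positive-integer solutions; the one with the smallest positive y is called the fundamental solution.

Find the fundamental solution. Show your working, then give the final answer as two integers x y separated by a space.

√105 = [10; 4,20, …], period ℓ=2 (even) → k=1
k=0  a_k=10  p_k/q_k = 10/1
k=1  a_k=4  p_k/q_k = 41/4
fundamental: x₁=41, y₁=4  (since 1681 − 105·16 = 1)

41 4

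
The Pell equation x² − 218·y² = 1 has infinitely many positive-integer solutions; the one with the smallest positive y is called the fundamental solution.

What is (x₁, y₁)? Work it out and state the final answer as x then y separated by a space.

√218 = [14; 1,3,3,1,28, …], period ℓ=5 (odd) → k=9
k=0  a_k=14  p_k/q_k = 14/1
k=1  a_k=1  p_k/q_k = 15/1
…
k=5  a_k=28  p_k/q_k = 7220/489
k=6  a_k=1  p_k/q_k = 7471/506
…
k=8  a_k=3  p_k/q_k = 96370/6527
k=9  a_k=1  p_k/q_k = 126003/8534
fundamental: x₁=126003, y₁=8534  (since 15876756009 − 218·72829156 = 1)

126003 8534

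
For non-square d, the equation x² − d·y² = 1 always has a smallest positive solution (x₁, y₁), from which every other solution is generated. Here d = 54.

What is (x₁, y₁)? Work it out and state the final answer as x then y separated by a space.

√54 → a₀=7, period (2,1,6,1,2,14); ℓ=6 even so k=5
a_0=7:  p_0=7·1+0=7,  q_0=7·0+1=1
…
a_2=1:  p_2=1·15+7=22,  q_2=1·2+1=3
…
a_4=1:  p_4=1·147+22=169,  q_4=1·20+3=23
a_5=2:  p_5=2·169+147=485,  q_5=2·23+20=66
(x₁, y₁) = (485, 66);  485² − 54·66² = 1 ✓

485 66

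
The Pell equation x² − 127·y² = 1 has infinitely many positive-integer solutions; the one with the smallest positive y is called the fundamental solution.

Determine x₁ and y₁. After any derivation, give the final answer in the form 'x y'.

√127 → a₀=11, period (3,1,2,2,7,11,7,2,2,1,3,22); ℓ=12 even so k=11
a_0=11:  p_0=11·1+0=11,  q_0=11·0+1=1
…
a_2=1:  p_2=1·34+11=45,  q_2=1·3+1=4
…
a_4=2:  p_4=2·124+45=293,  q_4=2·11+4=26
…
a_7=7:  p_7=7·24218+2175=171701,  q_7=7·2149+193=15236
…
a_9=2:  p_9=2·367620+171701=906941,  q_9=2·32621+15236=80478
a_10=1:  p_10=1·906941+367620=1274561,  q_10=1·80478+32621=113099
a_11=3:  p_11=3·1274561+906941=4730624,  q_11=3·113099+80478=419775
fundamental: x₁=4730624, y₁=419775  (since 22378803429376 − 127·176211050625 = 1)

4730624 419775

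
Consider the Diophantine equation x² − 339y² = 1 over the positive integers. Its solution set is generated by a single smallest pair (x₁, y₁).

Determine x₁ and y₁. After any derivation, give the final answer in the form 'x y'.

97970 5321

√339 → a₀=18, period (2,2,2,1,17,1,2,2,2,36); ℓ=10 even so k=9
k=0  a_k=18  p_k/q_k = 18/1
…
k=4  a_k=1  p_k/q_k = 313/17
…
k=6  a_k=1  p_k/q_k = 5855/318
k=7  a_k=2  p_k/q_k = 17252/937
k=8  a_k=2  p_k/q_k = 40359/2192
k=9  a_k=2  p_k/q_k = 97970/5321
(x₁, y₁) = (97970, 5321);  97970² − 339·5321² = 1 ✓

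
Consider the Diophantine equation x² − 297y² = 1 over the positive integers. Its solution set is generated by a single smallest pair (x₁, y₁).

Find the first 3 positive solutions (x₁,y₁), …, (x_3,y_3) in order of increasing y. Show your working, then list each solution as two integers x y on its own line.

√297 → a₀=17, period (4,3,1,1,2,1,1,3,4,34); ℓ=10 even so k=9
a_0=17:  p_0=17·1+0=17,  q_0=17·0+1=1
a_1=4:  p_1=4·17+1=69,  q_1=4·1+0=4
a_2=3:  p_2=3·69+17=224,  q_2=3·4+1=13
a_3=1:  p_3=1·224+69=293,  q_3=1·13+4=17
…
a_7=1:  p_7=1·1844+1327=3171,  q_7=1·107+77=184
a_8=3:  p_8=3·3171+1844=11357,  q_8=3·184+107=659
a_9=4:  p_9=4·11357+3171=48599,  q_9=4·659+184=2820
→ (48599, 2820).  Check: 48599²=2361862801, 297·2820²=2361862800, difference 1.
(48599+2820√297)^2 = 4723725601 + 274098360√297
(48599+2820√297)^3 = 459136680917399 + 26641812392460√297

48599 2820
4723725601 274098360
459136680917399 26641812392460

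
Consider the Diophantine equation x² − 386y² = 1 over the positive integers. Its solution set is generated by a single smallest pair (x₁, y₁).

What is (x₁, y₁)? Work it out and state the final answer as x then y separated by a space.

√386 = [19; 1,1,1,4,1,18,1,4,1,1,1,38, …], period ℓ=12 (even) → k=11
a_0=19:  p_0=19·1+0=19,  q_0=19·0+1=1
…
a_2=1:  p_2=1·20+19=39,  q_2=1·1+1=2
…
a_4=4:  p_4=4·59+39=275,  q_4=4·3+2=14
…
a_9=1:  p_9=1·32771+6621=39392,  q_9=1·1668+337=2005
a_10=1:  p_10=1·39392+32771=72163,  q_10=1·2005+1668=3673
a_11=1:  p_11=1·72163+39392=111555,  q_11=1·3673+2005=5678
(x₁, y₁) = (111555, 5678);  111555² − 386·5678² = 1 ✓

111555 5678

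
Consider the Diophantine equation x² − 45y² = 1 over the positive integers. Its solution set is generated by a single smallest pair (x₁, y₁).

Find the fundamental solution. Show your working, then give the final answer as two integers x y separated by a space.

161 24

[6; 1,2,2,2,1,12] for √45; ℓ=6 ⇒ convergent index 5
step 0: (6, 1)  from 6·(1,0) + (0,1)
step 1: (7, 1)  from 1·(6,1) + (1,0)
…
step 3: (47, 7)  from 2·(20,3) + (7,1)
step 4: (114, 17)  from 2·(47,7) + (20,3)
step 5: (161, 24)  from 1·(114,17) + (47,7)
(x₁, y₁) = (161, 24);  161² − 45·24² = 1 ✓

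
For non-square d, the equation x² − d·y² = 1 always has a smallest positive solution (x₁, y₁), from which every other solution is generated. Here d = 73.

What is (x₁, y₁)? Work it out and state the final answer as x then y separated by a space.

2281249 267000

d=73: √d = [8; 1,1,5,5,1,1,16] (ℓ=7, odd), read p_13/q_13
k=0  a_k=8  p_k/q_k = 8/1
k=1  a_k=1  p_k/q_k = 9/1
…
k=3  a_k=5  p_k/q_k = 94/11
k=4  a_k=5  p_k/q_k = 487/57
k=5  a_k=1  p_k/q_k = 581/68
…
k=10  a_k=5  p_k/q_k = 200767/23498
…
k=12  a_k=1  p_k/q_k = 1241008/145249
k=13  a_k=1  p_k/q_k = 2281249/267000
fundamental: x₁=2281249, y₁=267000  (since 5204097000001 − 73·71289000000 = 1)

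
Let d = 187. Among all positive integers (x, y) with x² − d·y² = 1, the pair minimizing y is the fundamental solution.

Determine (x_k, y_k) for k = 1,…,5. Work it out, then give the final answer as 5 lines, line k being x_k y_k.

1682 123
5658247 413772
19034341226 1391928885
64031518226017 4682448355368
215402008277979962 15751754875529067

√187 → a₀=13, period (1,2,13,2,1,26); ℓ=6 even so k=5
a_0=13:  p_0=13·1+0=13,  q_0=13·0+1=1
a_1=1:  p_1=1·13+1=14,  q_1=1·1+0=1
a_2=2:  p_2=2·14+13=41,  q_2=2·1+1=3
…
a_4=2:  p_4=2·547+41=1135,  q_4=2·40+3=83
a_5=1:  p_5=1·1135+547=1682,  q_5=1·83+40=123
fundamental: x₁=1682, y₁=123  (since 2829124 − 187·15129 = 1)
k=2:  x_2 = 1682·1682+187·123·123 = 5658247,  y_2 = 1682·123+123·1682 = 413772
k=3:  x_3 = 1682·5658247+187·123·413772 = 19034341226,  y_3 = 1682·413772+123·5658247 = 1391928885
k=4:  x_4 = 1682·19034341226+187·123·1391928885 = 64031518226017,  y_4 = 1682·1391928885+123·19034341226 = 4682448355368
k=5:  x_5 = 1682·64031518226017+187·123·4682448355368 = 215402008277979962,  y_5 = 1682·4682448355368+123·64031518226017 = 15751754875529067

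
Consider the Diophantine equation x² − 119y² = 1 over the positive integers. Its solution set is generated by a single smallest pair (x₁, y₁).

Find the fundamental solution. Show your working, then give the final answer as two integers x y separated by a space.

√119 = [10; 1,9,1,20, …], period ℓ=4 (even) → k=3
k=0  a_k=10  p_k/q_k = 10/1
…
k=2  a_k=9  p_k/q_k = 109/10
k=3  a_k=1  p_k/q_k = 120/11
→ (120, 11).  Check: 120²=14400, 119·11²=14399, difference 1.

120 11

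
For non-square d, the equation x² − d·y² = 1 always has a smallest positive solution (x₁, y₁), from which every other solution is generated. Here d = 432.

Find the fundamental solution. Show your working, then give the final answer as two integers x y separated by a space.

√432 = [20; 1,3,1,1,1,3,1,40, …], period ℓ=8 (even) → k=7
step 0: (20, 1)  from 20·(1,0) + (0,1)
…
step 3: (104, 5)  from 1·(83,4) + (21,1)
step 4: (187, 9)  from 1·(104,5) + (83,4)
…
step 6: (1060, 51)  from 3·(291,14) + (187,9)
step 7: (1351, 65)  from 1·(1060,51) + (291,14)
(x₁, y₁) = (1351, 65);  1351² − 432·65² = 1 ✓

1351 65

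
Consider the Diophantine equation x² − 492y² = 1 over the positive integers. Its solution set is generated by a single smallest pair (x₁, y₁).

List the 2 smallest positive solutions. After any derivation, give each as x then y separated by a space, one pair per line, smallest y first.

29767 1342
1772148577 79894628

√492 = [22; 5,1,1,10,1,1,5,44, …], period ℓ=8 (even) → k=7
a_0=22:  p_0=22·1+0=22,  q_0=22·0+1=1
…
a_2=1:  p_2=1·111+22=133,  q_2=1·5+1=6
a_3=1:  p_3=1·133+111=244,  q_3=1·6+5=11
…
a_5=1:  p_5=1·2573+244=2817,  q_5=1·116+11=127
a_6=1:  p_6=1·2817+2573=5390,  q_6=1·127+116=243
a_7=5:  p_7=5·5390+2817=29767,  q_7=5·243+127=1342
→ (29767, 1342).  Check: 29767²=886074289, 492·1342²=886074288, difference 1.
(29767+1342√492)^2 = 1772148577 + 79894628√492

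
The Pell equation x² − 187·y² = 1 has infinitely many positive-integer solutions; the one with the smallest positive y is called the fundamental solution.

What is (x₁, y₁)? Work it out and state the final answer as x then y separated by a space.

√187 → a₀=13, period (1,2,13,2,1,26); ℓ=6 even so k=5
step 0: (13, 1)  from 13·(1,0) + (0,1)
…
step 3: (547, 40)  from 13·(41,3) + (14,1)
step 4: (1135, 83)  from 2·(547,40) + (41,3)
step 5: (1682, 123)  from 1·(1135,83) + (547,40)
→ (1682, 123).  Check: 1682²=2829124, 187·123²=2829123, difference 1.

1682 123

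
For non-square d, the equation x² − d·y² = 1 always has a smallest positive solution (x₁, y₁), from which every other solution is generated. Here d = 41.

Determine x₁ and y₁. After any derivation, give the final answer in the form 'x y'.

2049 320

√41 → a₀=6, period (2,2,12); ℓ=3 odd so k=5
step 0: (6, 1)  from 6·(1,0) + (0,1)
…
step 4: (826, 129)  from 2·(397,62) + (32,5)
step 5: (2049, 320)  from 2·(826,129) + (397,62)
→ (2049, 320).  Check: 2049²=4198401, 41·320²=4198400, difference 1.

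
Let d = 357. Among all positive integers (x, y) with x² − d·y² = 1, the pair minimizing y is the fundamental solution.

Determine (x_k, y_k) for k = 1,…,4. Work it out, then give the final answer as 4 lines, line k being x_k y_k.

3401 180
23133601 1224360
157354750601 8328096540
1070326990454401 56647711440720

√357 = [18; 1,8,2,8,1,36, …], period ℓ=6 (even) → k=5
a_0=18:  p_0=18·1+0=18,  q_0=18·0+1=1
a_1=1:  p_1=1·18+1=19,  q_1=1·1+0=1
a_2=8:  p_2=8·19+18=170,  q_2=8·1+1=9
a_3=2:  p_3=2·170+19=359,  q_3=2·9+1=19
a_4=8:  p_4=8·359+170=3042,  q_4=8·19+9=161
a_5=1:  p_5=1·3042+359=3401,  q_5=1·161+19=180
fundamental: x₁=3401, y₁=180  (since 11566801 − 357·32400 = 1)
n=2: (3401,180)∘(3401,180) = (3401·3401+357·180·180, 3401·180+180·3401) = (23133601,1224360)
n=3: (23133601,1224360)∘(3401,180) = (3401·23133601+357·180·1224360, 3401·1224360+180·23133601) = (157354750601,8328096540)
n=4: (157354750601,8328096540)∘(3401,180) = (3401·157354750601+357·180·8328096540, 3401·8328096540+180·157354750601) = (1070326990454401,56647711440720)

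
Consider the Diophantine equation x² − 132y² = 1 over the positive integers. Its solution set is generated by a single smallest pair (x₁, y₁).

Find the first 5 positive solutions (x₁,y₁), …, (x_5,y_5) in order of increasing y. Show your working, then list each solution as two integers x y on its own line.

23 2
1057 92
48599 4230
2234497 194488
102738263 8942218

√132 → a₀=11, period (2,22); ℓ=2 even so k=1
step 0: (11, 1)  from 11·(1,0) + (0,1)
step 1: (23, 2)  from 2·(11,1) + (1,0)
fundamental: x₁=23, y₁=2  (since 529 − 132·4 = 1)
n=2: (23,2)∘(23,2) = (23·23+132·2·2, 23·2+2·23) = (1057,92)
n=3: (1057,92)∘(23,2) = (23·1057+132·2·92, 23·92+2·1057) = (48599,4230)
n=4: (48599,4230)∘(23,2) = (23·48599+132·2·4230, 23·4230+2·48599) = (2234497,194488)
n=5: (2234497,194488)∘(23,2) = (23·2234497+132·2·194488, 23·194488+2·2234497) = (102738263,8942218)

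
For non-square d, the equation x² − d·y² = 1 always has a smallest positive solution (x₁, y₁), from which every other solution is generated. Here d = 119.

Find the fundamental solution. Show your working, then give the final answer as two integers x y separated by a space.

√119 → a₀=10, period (1,9,1,20); ℓ=4 even so k=3
a_0=10:  p_0=10·1+0=10,  q_0=10·0+1=1
…
a_2=9:  p_2=9·11+10=109,  q_2=9·1+1=10
a_3=1:  p_3=1·109+11=120,  q_3=1·10+1=11
→ (120, 11).  Check: 120²=14400, 119·11²=14399, difference 1.

120 11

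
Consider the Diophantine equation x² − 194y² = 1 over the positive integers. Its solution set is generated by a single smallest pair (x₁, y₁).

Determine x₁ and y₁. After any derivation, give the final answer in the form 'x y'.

195 14

√194 = [13; 1,12,1,26, …], period ℓ=4 (even) → k=3
i=0: a=13 ⇒ p=13, q=1
i=1: a=1 ⇒ p=14, q=1
i=2: a=12 ⇒ p=181, q=13
i=3: a=1 ⇒ p=195, q=14
(x₁, y₁) = (195, 14);  195² − 194·14² = 1 ✓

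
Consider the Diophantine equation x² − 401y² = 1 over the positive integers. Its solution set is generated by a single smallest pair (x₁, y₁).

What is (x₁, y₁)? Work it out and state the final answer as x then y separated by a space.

[20; 40] for √401; ℓ=1 ⇒ convergent index 1
step 0: (20, 1)  from 20·(1,0) + (0,1)
step 1: (801, 40)  from 40·(20,1) + (1,0)
(x₁, y₁) = (801, 40);  801² − 401·40² = 1 ✓

801 40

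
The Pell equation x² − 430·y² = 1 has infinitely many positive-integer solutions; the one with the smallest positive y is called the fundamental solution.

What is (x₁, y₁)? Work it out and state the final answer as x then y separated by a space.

√430 = [20; 1,2,1,3,1,…,2,1,40, …], period ℓ=14 (even) → k=13
step 0: (20, 1)  from 20·(1,0) + (0,1)
step 1: (21, 1)  from 1·(20,1) + (1,0)
step 2: (62, 3)  from 2·(21,1) + (20,1)
step 3: (83, 4)  from 1·(62,3) + (21,1)
step 4: (311, 15)  from 3·(83,4) + (62,3)
step 5: (394, 19)  from 1·(311,15) + (83,4)
step 6: (2675, 129)  from 6·(394,19) + (311,15)
…
step 9: (155233, 7486)  from 1·(133439,6435) + (21794,1051)
step 10: (599138, 28893)  from 3·(155233,7486) + (133439,6435)
…
step 12: (2107880, 101651)  from 2·(754371,36379) + (599138,28893)
step 13: (2862251, 138030)  from 1·(2107880,101651) + (754371,36379)
(x₁, y₁) = (2862251, 138030);  2862251² − 430·138030² = 1 ✓

2862251 138030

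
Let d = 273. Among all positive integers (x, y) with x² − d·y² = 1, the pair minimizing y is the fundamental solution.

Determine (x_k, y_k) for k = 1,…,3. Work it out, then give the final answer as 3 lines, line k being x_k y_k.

d=273: √d = [16; 1,1,10,1,1,32] (ℓ=6, even), read p_5/q_5
k=0  a_k=16  p_k/q_k = 16/1
k=1  a_k=1  p_k/q_k = 17/1
k=2  a_k=1  p_k/q_k = 33/2
k=3  a_k=10  p_k/q_k = 347/21
k=4  a_k=1  p_k/q_k = 380/23
k=5  a_k=1  p_k/q_k = 727/44
(x₁, y₁) = (727, 44);  727² − 273·44² = 1 ✓
k=2:  x_2 = 727·727+273·44·44 = 1057057,  y_2 = 727·44+44·727 = 63976
k=3:  x_3 = 727·1057057+273·44·63976 = 1536960151,  y_3 = 727·63976+44·1057057 = 93021060

727 44
1057057 63976
1536960151 93021060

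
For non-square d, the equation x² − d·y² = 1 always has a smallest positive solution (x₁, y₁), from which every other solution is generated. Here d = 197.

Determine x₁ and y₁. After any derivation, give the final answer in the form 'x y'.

[14; 28] for √197; ℓ=1 ⇒ convergent index 1
k=0  a_k=14  p_k/q_k = 14/1
k=1  a_k=28  p_k/q_k = 393/28
→ (393, 28).  Check: 393²=154449, 197·28²=154448, difference 1.

393 28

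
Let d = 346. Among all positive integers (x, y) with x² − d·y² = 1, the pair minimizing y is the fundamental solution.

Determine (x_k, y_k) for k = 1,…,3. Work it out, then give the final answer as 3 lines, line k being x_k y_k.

17299 930
598510801 32176140
20707276675699 1113230090790

√346 = [18; 1,1,1,1,36, …], period ℓ=5 (odd) → k=9
i=0: a=18 ⇒ p=18, q=1
i=1: a=1 ⇒ p=19, q=1
…
i=4: a=1 ⇒ p=93, q=5
…
i=6: a=1 ⇒ p=3497, q=188
…
i=8: a=1 ⇒ p=10398, q=559
i=9: a=1 ⇒ p=17299, q=930
→ (17299, 930).  Check: 17299²=299255401, 346·930²=299255400, difference 1.
(x_2, y_2) = (17299·17299 + 346·930·930, 17299·930 + 930·17299) = (598510801, 32176140)
(x_3, y_3) = (17299·598510801 + 346·930·32176140, 17299·32176140 + 930·598510801) = (20707276675699, 1113230090790)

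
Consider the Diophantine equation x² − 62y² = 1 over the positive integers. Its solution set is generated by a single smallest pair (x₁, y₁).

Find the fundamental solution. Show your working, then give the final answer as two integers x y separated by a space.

63 8

√62 → a₀=7, period (1,6,1,14); ℓ=4 even so k=3
i=0: a=7 ⇒ p=7, q=1
…
i=2: a=6 ⇒ p=55, q=7
i=3: a=1 ⇒ p=63, q=8
→ (63, 8).  Check: 63²=3969, 62·8²=3968, difference 1.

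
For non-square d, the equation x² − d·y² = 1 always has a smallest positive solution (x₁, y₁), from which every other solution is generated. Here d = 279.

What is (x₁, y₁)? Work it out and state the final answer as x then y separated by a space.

1520 91

√279 = [16; 1,2,2,1,2,2,1,32, …], period ℓ=8 (even) → k=7
i=0: a=16 ⇒ p=16, q=1
i=1: a=1 ⇒ p=17, q=1
i=2: a=2 ⇒ p=50, q=3
…
i=4: a=1 ⇒ p=167, q=10
i=5: a=2 ⇒ p=451, q=27
i=6: a=2 ⇒ p=1069, q=64
i=7: a=1 ⇒ p=1520, q=91
→ (1520, 91).  Check: 1520²=2310400, 279·91²=2310399, difference 1.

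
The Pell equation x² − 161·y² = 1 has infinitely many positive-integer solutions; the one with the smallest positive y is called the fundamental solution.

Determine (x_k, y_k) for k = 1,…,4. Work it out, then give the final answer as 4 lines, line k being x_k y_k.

d=161: √d = [12; 1,2,4,1,2,1,4,2,1,24] (ℓ=10, even), read p_9/q_9
i=0: a=12 ⇒ p=12, q=1
…
i=2: a=2 ⇒ p=38, q=3
i=3: a=4 ⇒ p=165, q=13
i=4: a=1 ⇒ p=203, q=16
…
i=7: a=4 ⇒ p=3667, q=289
i=8: a=2 ⇒ p=8108, q=639
i=9: a=1 ⇒ p=11775, q=928
fundamental: x₁=11775, y₁=928  (since 138650625 − 161·861184 = 1)
(11775+928√161)^2 = 277301249 + 21854400√161
(11775+928√161)^3 = 6530444402175 + 514671119072√161
(11775+928√161)^4 = 153791965393920001 + 12120504832291200√161

11775 928
277301249 21854400
6530444402175 514671119072
153791965393920001 12120504832291200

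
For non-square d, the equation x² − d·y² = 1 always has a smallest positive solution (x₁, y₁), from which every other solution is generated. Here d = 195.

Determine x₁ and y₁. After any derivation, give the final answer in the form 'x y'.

14 1

[13; 1,26] for √195; ℓ=2 ⇒ convergent index 1
k=0  a_k=13  p_k/q_k = 13/1
k=1  a_k=1  p_k/q_k = 14/1
(x₁, y₁) = (14, 1);  14² − 195·1² = 1 ✓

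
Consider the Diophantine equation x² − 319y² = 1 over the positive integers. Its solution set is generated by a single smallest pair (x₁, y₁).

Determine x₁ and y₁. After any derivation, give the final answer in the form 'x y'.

d=319: √d = [17; 1,6,5,1,4,…,6,1,34] (ℓ=14, even), read p_13/q_13
i=0: a=17 ⇒ p=17, q=1
…
i=3: a=5 ⇒ p=643, q=36
i=4: a=1 ⇒ p=768, q=43
…
i=9: a=4 ⇒ p=250816, q=14043
i=10: a=1 ⇒ p=309613, q=17335
…
i=12: a=6 ⇒ p=11102899, q=621643
i=13: a=1 ⇒ p=12901780, q=722361
→ (12901780, 722361).  Check: 12901780²=166455927168400, 319·722361²=166455927168399, difference 1.

12901780 722361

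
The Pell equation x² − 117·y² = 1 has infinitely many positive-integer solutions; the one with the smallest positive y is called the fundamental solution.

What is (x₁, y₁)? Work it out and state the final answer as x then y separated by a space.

649 60

d=117: √d = [10; 1,4,2,4,1,20] (ℓ=6, even), read p_5/q_5
a_0=10:  p_0=10·1+0=10,  q_0=10·0+1=1
a_1=1:  p_1=1·10+1=11,  q_1=1·1+0=1
a_2=4:  p_2=4·11+10=54,  q_2=4·1+1=5
a_3=2:  p_3=2·54+11=119,  q_3=2·5+1=11
a_4=4:  p_4=4·119+54=530,  q_4=4·11+5=49
a_5=1:  p_5=1·530+119=649,  q_5=1·49+11=60
→ (649, 60).  Check: 649²=421201, 117·60²=421200, difference 1.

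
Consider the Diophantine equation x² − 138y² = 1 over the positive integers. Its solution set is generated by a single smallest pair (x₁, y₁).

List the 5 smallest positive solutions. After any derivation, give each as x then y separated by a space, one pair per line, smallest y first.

d=138: √d = [11; 1,2,1,22] (ℓ=4, even), read p_3/q_3
step 0: (11, 1)  from 11·(1,0) + (0,1)
step 1: (12, 1)  from 1·(11,1) + (1,0)
step 2: (35, 3)  from 2·(12,1) + (11,1)
step 3: (47, 4)  from 1·(35,3) + (12,1)
fundamental: x₁=47, y₁=4  (since 2209 − 138·16 = 1)
n=2: (47,4)∘(47,4) = (47·47+138·4·4, 47·4+4·47) = (4417,376)
n=3: (4417,376)∘(47,4) = (47·4417+138·4·376, 47·376+4·4417) = (415151,35340)
n=4: (415151,35340)∘(47,4) = (47·415151+138·4·35340, 47·35340+4·415151) = (39019777,3321584)
n=5: (39019777,3321584)∘(47,4) = (47·39019777+138·4·3321584, 47·3321584+4·39019777) = (3667443887,312193556)

47 4
4417 376
415151 35340
39019777 3321584
3667443887 312193556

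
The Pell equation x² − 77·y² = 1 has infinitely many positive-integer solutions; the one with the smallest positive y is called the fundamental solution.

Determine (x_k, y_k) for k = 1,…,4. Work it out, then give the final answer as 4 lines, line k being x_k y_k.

351 40
246401 28080
172973151 19712120
121426905601 13837880160

√77 = [8; 1,3,2,3,1,16, …], period ℓ=6 (even) → k=5
a_0=8:  p_0=8·1+0=8,  q_0=8·0+1=1
a_1=1:  p_1=1·8+1=9,  q_1=1·1+0=1
…
a_4=3:  p_4=3·79+35=272,  q_4=3·9+4=31
a_5=1:  p_5=1·272+79=351,  q_5=1·31+9=40
(x₁, y₁) = (351, 40);  351² − 77·40² = 1 ✓
(351+40√77)^2 = 246401 + 28080√77
(351+40√77)^3 = 172973151 + 19712120√77
(351+40√77)^4 = 121426905601 + 13837880160√77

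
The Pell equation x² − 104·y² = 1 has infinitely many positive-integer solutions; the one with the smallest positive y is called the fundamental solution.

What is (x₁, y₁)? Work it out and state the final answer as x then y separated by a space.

d=104: √d = [10; 5,20] (ℓ=2, even), read p_1/q_1
a_0=10:  p_0=10·1+0=10,  q_0=10·0+1=1
a_1=5:  p_1=5·10+1=51,  q_1=5·1+0=5
fundamental: x₁=51, y₁=5  (since 2601 − 104·25 = 1)

51 5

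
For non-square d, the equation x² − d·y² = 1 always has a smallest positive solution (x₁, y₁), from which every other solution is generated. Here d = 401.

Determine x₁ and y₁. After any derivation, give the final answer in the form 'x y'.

801 40

√401 → a₀=20, period (40); ℓ=1 odd so k=1
step 0: (20, 1)  from 20·(1,0) + (0,1)
step 1: (801, 40)  from 40·(20,1) + (1,0)
(x₁, y₁) = (801, 40);  801² − 401·40² = 1 ✓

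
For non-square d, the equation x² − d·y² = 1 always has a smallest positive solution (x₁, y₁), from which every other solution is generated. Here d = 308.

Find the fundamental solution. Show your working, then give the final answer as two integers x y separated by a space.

√308 = [17; 1,1,4,1,1,34, …], period ℓ=6 (even) → k=5
a_0=17:  p_0=17·1+0=17,  q_0=17·0+1=1
…
a_3=4:  p_3=4·35+18=158,  q_3=4·2+1=9
a_4=1:  p_4=1·158+35=193,  q_4=1·9+2=11
a_5=1:  p_5=1·193+158=351,  q_5=1·11+9=20
fundamental: x₁=351, y₁=20  (since 123201 − 308·400 = 1)

351 20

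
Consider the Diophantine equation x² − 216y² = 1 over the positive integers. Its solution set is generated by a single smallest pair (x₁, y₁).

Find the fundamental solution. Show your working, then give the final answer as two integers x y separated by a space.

√216 = [14; 1,2,3,2,1,28, …], period ℓ=6 (even) → k=5
step 0: (14, 1)  from 14·(1,0) + (0,1)
…
step 2: (44, 3)  from 2·(15,1) + (14,1)
step 3: (147, 10)  from 3·(44,3) + (15,1)
step 4: (338, 23)  from 2·(147,10) + (44,3)
step 5: (485, 33)  from 1·(338,23) + (147,10)
fundamental: x₁=485, y₁=33  (since 235225 − 216·1089 = 1)

485 33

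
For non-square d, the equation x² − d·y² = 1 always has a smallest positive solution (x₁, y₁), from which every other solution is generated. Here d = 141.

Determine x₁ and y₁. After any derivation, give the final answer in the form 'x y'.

[11; 1,6,1,22] for √141; ℓ=4 ⇒ convergent index 3
a_0=11:  p_0=11·1+0=11,  q_0=11·0+1=1
a_1=1:  p_1=1·11+1=12,  q_1=1·1+0=1
a_2=6:  p_2=6·12+11=83,  q_2=6·1+1=7
a_3=1:  p_3=1·83+12=95,  q_3=1·7+1=8
fundamental: x₁=95, y₁=8  (since 9025 − 141·64 = 1)

95 8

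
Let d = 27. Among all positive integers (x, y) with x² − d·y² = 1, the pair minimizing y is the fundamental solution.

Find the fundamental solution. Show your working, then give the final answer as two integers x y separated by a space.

26 5

[5; 5,10] for √27; ℓ=2 ⇒ convergent index 1
i=0: a=5 ⇒ p=5, q=1
i=1: a=5 ⇒ p=26, q=5
(x₁, y₁) = (26, 5);  26² − 27·5² = 1 ✓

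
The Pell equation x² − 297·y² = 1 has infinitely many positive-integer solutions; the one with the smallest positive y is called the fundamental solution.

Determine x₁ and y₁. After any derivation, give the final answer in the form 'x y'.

48599 2820

√297 → a₀=17, period (4,3,1,1,2,1,1,3,4,34); ℓ=10 even so k=9
k=0  a_k=17  p_k/q_k = 17/1
k=1  a_k=4  p_k/q_k = 69/4
k=2  a_k=3  p_k/q_k = 224/13
…
k=5  a_k=2  p_k/q_k = 1327/77
k=6  a_k=1  p_k/q_k = 1844/107
k=7  a_k=1  p_k/q_k = 3171/184
k=8  a_k=3  p_k/q_k = 11357/659
k=9  a_k=4  p_k/q_k = 48599/2820
fundamental: x₁=48599, y₁=2820  (since 2361862801 − 297·7952400 = 1)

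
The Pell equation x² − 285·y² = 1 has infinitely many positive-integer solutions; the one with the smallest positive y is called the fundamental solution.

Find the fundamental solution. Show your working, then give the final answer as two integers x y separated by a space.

2431 144

√285 = [16; 1,7,2,7,1,32, …], period ℓ=6 (even) → k=5
a_0=16:  p_0=16·1+0=16,  q_0=16·0+1=1
a_1=1:  p_1=1·16+1=17,  q_1=1·1+0=1
a_2=7:  p_2=7·17+16=135,  q_2=7·1+1=8
…
a_4=7:  p_4=7·287+135=2144,  q_4=7·17+8=127
a_5=1:  p_5=1·2144+287=2431,  q_5=1·127+17=144
(x₁, y₁) = (2431, 144);  2431² − 285·144² = 1 ✓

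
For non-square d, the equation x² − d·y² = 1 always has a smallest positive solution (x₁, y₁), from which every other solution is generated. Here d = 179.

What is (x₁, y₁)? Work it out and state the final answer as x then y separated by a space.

4190210 313191

√179 = [13; 2,1,1,1,3,…,1,2,26, …], period ℓ=14 (even) → k=13
k=0  a_k=13  p_k/q_k = 13/1
k=1  a_k=2  p_k/q_k = 27/2
k=2  a_k=1  p_k/q_k = 40/3
…
k=6  a_k=5  p_k/q_k = 2047/153
k=7  a_k=13  p_k/q_k = 26999/2018
…
k=11  a_k=1  p_k/q_k = 1013292/75737
k=12  a_k=1  p_k/q_k = 1588459/118727
k=13  a_k=2  p_k/q_k = 4190210/313191
fundamental: x₁=4190210, y₁=313191  (since 17557859844100 − 179·98088602481 = 1)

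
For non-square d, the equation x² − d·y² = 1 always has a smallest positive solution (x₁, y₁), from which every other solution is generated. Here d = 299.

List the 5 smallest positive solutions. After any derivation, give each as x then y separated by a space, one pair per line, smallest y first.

[17; 3,2,3,34] for √299; ℓ=4 ⇒ convergent index 3
k=0  a_k=17  p_k/q_k = 17/1
k=1  a_k=3  p_k/q_k = 52/3
k=2  a_k=2  p_k/q_k = 121/7
k=3  a_k=3  p_k/q_k = 415/24
fundamental: x₁=415, y₁=24  (since 172225 − 299·576 = 1)
k=2:  x_2 = 415·415+299·24·24 = 344449,  y_2 = 415·24+24·415 = 19920
k=3:  x_3 = 415·344449+299·24·19920 = 285892255,  y_3 = 415·19920+24·344449 = 16533576
k=4:  x_4 = 415·285892255+299·24·16533576 = 237290227201,  y_4 = 415·16533576+24·285892255 = 13722848160
k=5:  x_5 = 415·237290227201+299·24·13722848160 = 196950602684575,  y_5 = 415·13722848160+24·237290227201 = 11389947439224

415 24
344449 19920
285892255 16533576
237290227201 13722848160
196950602684575 11389947439224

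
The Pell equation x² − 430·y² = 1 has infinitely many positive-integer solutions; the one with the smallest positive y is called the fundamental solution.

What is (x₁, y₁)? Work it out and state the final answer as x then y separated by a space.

√430 → a₀=20, period (1,2,1,3,1,…,2,1,40); ℓ=14 even so k=13
i=0: a=20 ⇒ p=20, q=1
…
i=3: a=1 ⇒ p=83, q=4
…
i=7: a=8 ⇒ p=21794, q=1051
…
i=12: a=2 ⇒ p=2107880, q=101651
i=13: a=1 ⇒ p=2862251, q=138030
→ (2862251, 138030).  Check: 2862251²=8192480787001, 430·138030²=8192480787000, difference 1.

2862251 138030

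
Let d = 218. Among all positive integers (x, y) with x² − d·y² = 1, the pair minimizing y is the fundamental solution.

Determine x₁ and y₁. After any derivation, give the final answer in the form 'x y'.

[14; 1,3,3,1,28] for √218; ℓ=5 ⇒ convergent index 9
i=0: a=14 ⇒ p=14, q=1
…
i=2: a=3 ⇒ p=59, q=4
i=3: a=3 ⇒ p=192, q=13
i=4: a=1 ⇒ p=251, q=17
…
i=6: a=1 ⇒ p=7471, q=506
…
i=8: a=3 ⇒ p=96370, q=6527
i=9: a=1 ⇒ p=126003, q=8534
(x₁, y₁) = (126003, 8534);  126003² − 218·8534² = 1 ✓

126003 8534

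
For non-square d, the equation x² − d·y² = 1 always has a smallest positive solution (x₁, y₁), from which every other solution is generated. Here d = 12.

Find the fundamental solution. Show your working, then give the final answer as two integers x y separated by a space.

d=12: √d = [3; 2,6] (ℓ=2, even), read p_1/q_1
k=0  a_k=3  p_k/q_k = 3/1
k=1  a_k=2  p_k/q_k = 7/2
(x₁, y₁) = (7, 2);  7² − 12·2² = 1 ✓

7 2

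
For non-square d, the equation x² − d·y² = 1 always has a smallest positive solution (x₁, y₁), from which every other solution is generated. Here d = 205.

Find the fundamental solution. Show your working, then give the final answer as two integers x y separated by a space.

d=205: √d = [14; 3,6,1,4,1,6,3,28] (ℓ=8, even), read p_7/q_7
i=0: a=14 ⇒ p=14, q=1
…
i=2: a=6 ⇒ p=272, q=19
…
i=4: a=4 ⇒ p=1532, q=107
…
i=6: a=6 ⇒ p=12614, q=881
i=7: a=3 ⇒ p=39689, q=2772
→ (39689, 2772).  Check: 39689²=1575216721, 205·2772²=1575216720, difference 1.

39689 2772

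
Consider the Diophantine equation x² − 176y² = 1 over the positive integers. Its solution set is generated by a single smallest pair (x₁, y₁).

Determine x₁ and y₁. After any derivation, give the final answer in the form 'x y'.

199 15

[13; 3,1,3,26] for √176; ℓ=4 ⇒ convergent index 3
i=0: a=13 ⇒ p=13, q=1
i=1: a=3 ⇒ p=40, q=3
i=2: a=1 ⇒ p=53, q=4
i=3: a=3 ⇒ p=199, q=15
→ (199, 15).  Check: 199²=39601, 176·15²=39600, difference 1.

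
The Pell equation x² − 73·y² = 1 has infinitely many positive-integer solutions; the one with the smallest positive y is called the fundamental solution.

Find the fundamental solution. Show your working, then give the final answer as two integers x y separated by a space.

d=73: √d = [8; 1,1,5,5,1,1,16] (ℓ=7, odd), read p_13/q_13
step 0: (8, 1)  from 8·(1,0) + (0,1)
…
step 2: (17, 2)  from 1·(9,1) + (8,1)
step 3: (94, 11)  from 5·(17,2) + (9,1)
step 4: (487, 57)  from 5·(94,11) + (17,2)
step 5: (581, 68)  from 1·(487,57) + (94,11)
step 6: (1068, 125)  from 1·(581,68) + (487,57)
…
step 8: (18737, 2193)  from 1·(17669,2068) + (1068,125)
step 9: (36406, 4261)  from 1·(18737,2193) + (17669,2068)
step 10: (200767, 23498)  from 5·(36406,4261) + (18737,2193)
step 11: (1040241, 121751)  from 5·(200767,23498) + (36406,4261)
step 12: (1241008, 145249)  from 1·(1040241,121751) + (200767,23498)
step 13: (2281249, 267000)  from 1·(1241008,145249) + (1040241,121751)
fundamental: x₁=2281249, y₁=267000  (since 5204097000001 − 73·71289000000 = 1)

2281249 267000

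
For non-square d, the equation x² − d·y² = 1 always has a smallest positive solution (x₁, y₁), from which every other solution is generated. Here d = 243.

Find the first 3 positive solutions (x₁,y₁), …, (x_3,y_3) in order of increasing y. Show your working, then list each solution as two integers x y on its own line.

70226 4505
9863382151 632736260
1385331749802026 88869073185015

d=243: √d = [15; 1,1,2,3,15,3,2,1,1,30] (ℓ=10, even), read p_9/q_9
i=0: a=15 ⇒ p=15, q=1
i=1: a=1 ⇒ p=16, q=1
…
i=4: a=3 ⇒ p=265, q=17
i=5: a=15 ⇒ p=4053, q=260
i=6: a=3 ⇒ p=12424, q=797
…
i=8: a=1 ⇒ p=41325, q=2651
i=9: a=1 ⇒ p=70226, q=4505
fundamental: x₁=70226, y₁=4505  (since 4931691076 − 243·20295025 = 1)
n=2: (70226,4505)∘(70226,4505) = (70226·70226+243·4505·4505, 70226·4505+4505·70226) = (9863382151,632736260)
n=3: (9863382151,632736260)∘(70226,4505) = (70226·9863382151+243·4505·632736260, 70226·632736260+4505·9863382151) = (1385331749802026,88869073185015)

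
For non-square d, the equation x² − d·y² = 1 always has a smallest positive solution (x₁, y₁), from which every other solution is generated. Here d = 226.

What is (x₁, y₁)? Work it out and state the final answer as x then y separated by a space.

[15; 30] for √226; ℓ=1 ⇒ convergent index 1
step 0: (15, 1)  from 15·(1,0) + (0,1)
step 1: (451, 30)  from 30·(15,1) + (1,0)
(x₁, y₁) = (451, 30);  451² − 226·30² = 1 ✓

451 30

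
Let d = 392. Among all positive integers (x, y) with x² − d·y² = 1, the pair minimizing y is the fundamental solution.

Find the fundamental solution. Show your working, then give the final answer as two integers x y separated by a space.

99 5

√392 = [19; 1,3,1,38, …], period ℓ=4 (even) → k=3
k=0  a_k=19  p_k/q_k = 19/1
k=1  a_k=1  p_k/q_k = 20/1
k=2  a_k=3  p_k/q_k = 79/4
k=3  a_k=1  p_k/q_k = 99/5
fundamental: x₁=99, y₁=5  (since 9801 − 392·25 = 1)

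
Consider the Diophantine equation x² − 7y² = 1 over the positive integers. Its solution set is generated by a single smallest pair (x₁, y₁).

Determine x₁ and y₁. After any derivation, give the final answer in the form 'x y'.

√7 = [2; 1,1,1,4, …], period ℓ=4 (even) → k=3
step 0: (2, 1)  from 2·(1,0) + (0,1)
step 1: (3, 1)  from 1·(2,1) + (1,0)
step 2: (5, 2)  from 1·(3,1) + (2,1)
step 3: (8, 3)  from 1·(5,2) + (3,1)
→ (8, 3).  Check: 8²=64, 7·3²=63, difference 1.

8 3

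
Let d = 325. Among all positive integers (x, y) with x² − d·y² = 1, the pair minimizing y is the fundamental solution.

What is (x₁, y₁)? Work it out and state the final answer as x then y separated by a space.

649 36

√325 → a₀=18, period (36); ℓ=1 odd so k=1
i=0: a=18 ⇒ p=18, q=1
i=1: a=36 ⇒ p=649, q=36
(x₁, y₁) = (649, 36);  649² − 325·36² = 1 ✓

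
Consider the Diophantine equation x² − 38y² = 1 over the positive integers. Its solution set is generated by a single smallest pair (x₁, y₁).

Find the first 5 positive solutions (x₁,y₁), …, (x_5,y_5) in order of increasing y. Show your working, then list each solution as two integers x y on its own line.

√38 → a₀=6, period (6,12); ℓ=2 even so k=1
k=0  a_k=6  p_k/q_k = 6/1
k=1  a_k=6  p_k/q_k = 37/6
(x₁, y₁) = (37, 6);  37² − 38·6² = 1 ✓
k=2:  x_2 = 37·37+38·6·6 = 2737,  y_2 = 37·6+6·37 = 444
k=3:  x_3 = 37·2737+38·6·444 = 202501,  y_3 = 37·444+6·2737 = 32850
k=4:  x_4 = 37·202501+38·6·32850 = 14982337,  y_4 = 37·32850+6·202501 = 2430456
k=5:  x_5 = 37·14982337+38·6·2430456 = 1108490437,  y_5 = 37·2430456+6·14982337 = 179820894

37 6
2737 444
202501 32850
14982337 2430456
1108490437 179820894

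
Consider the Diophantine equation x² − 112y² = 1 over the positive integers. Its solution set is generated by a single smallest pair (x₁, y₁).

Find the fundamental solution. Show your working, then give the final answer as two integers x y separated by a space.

127 12

√112 → a₀=10, period (1,1,2,1,1,20); ℓ=6 even so k=5
step 0: (10, 1)  from 10·(1,0) + (0,1)
…
step 2: (21, 2)  from 1·(11,1) + (10,1)
step 3: (53, 5)  from 2·(21,2) + (11,1)
step 4: (74, 7)  from 1·(53,5) + (21,2)
step 5: (127, 12)  from 1·(74,7) + (53,5)
fundamental: x₁=127, y₁=12  (since 16129 − 112·144 = 1)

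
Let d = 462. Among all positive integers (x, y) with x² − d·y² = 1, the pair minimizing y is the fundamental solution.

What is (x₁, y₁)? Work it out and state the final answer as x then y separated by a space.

43 2

√462 → a₀=21, period (2,42); ℓ=2 even so k=1
step 0: (21, 1)  from 21·(1,0) + (0,1)
step 1: (43, 2)  from 2·(21,1) + (1,0)
fundamental: x₁=43, y₁=2  (since 1849 − 462·4 = 1)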